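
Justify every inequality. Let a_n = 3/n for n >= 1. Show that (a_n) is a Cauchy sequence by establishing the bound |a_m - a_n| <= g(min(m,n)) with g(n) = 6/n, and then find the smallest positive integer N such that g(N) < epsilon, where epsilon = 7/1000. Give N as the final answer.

For any m, n >= 1, by the triangle inequality:
|a_m - a_n| = |3/m - 3/n| <= 3*1/m + 3*1/n <= 6/min(m,n).
So g(n) = 6/n bounds the Cauchy difference. Since g(n) -> 0, (a_n) is Cauchy.
Now solve g(N) < 7/1000: 6/N < 7/1000 <=> N > 6 / (7/1000) = 6000/7.
The smallest integer strictly greater than 6000/7 is N = 858.
Check: g(858) = 6/858 = 1/143 < 7/1000; g(857) = 6/857 >= 7/1000. So N = 858.

858


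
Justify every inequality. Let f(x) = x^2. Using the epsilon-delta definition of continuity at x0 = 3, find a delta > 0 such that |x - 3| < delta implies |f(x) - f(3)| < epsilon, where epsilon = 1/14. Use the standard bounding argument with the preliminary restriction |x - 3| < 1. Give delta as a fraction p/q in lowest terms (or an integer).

Factor: |x^2 - (3)^2| = |x - 3| * |x + 3|.
Impose |x - 3| < 1 first. Then |x + 3| = |(x - 3) + 2*(3)| <= |x - 3| + 2*|3| < 1 + 6 = 7.
So |x^2 - (3)^2| < delta * 7.
We need delta * 7 <= 1/14, i.e. delta <= 1/14/7 = 1/98.
Since 1/98 < 1, this is tighter than 1; take delta = 1/98.
So delta = 1/98 works.

1/98


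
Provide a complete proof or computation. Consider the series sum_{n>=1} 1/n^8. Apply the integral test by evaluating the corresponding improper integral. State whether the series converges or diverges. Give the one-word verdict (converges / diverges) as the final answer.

Let f(x) = x^(-8). Then f is positive, continuous, and decreasing on [1, infinity), so the integral test applies.
Compute the improper integral int_{1}^infinity f(x) dx:
  antiderivative F(x) = -1/(7*x^7).
  As x -> infinity, F(x) -> 0 (since p = 8 > 1).
  So int = F(infinity) - F(1) = 0 - (-1/7) = 1/7.
  Finite, so by the integral test, the series converges.

converges


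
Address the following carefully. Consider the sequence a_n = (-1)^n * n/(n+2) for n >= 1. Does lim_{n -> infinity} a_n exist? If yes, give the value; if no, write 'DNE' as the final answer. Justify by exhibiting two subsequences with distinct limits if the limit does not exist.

Examine the behaviour of a_n along subsequences.
a_{2k} = 2k/(2k+2) -> 1. a_{2k+1} = -(2k+1)/(2k+3) -> -1.
Since these two subsequential limits are 1 and -1, distinct, the full sequence cannot converge (a convergent sequence has all subsequences tending to the same limit). So lim a_n does not exist.

DNE


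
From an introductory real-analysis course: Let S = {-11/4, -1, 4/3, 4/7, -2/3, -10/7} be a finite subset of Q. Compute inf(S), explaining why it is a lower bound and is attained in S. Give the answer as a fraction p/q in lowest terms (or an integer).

S is finite, so inf(S) = min(S).
Sorted increasing:
-11/4, -10/7, -1, -2/3, 4/7, 4/3
The extremum is -11/4.
For every x in S, x >= -11/4. And -11/4 is in S, so it is attained.
Therefore inf(S) = -11/4.

-11/4


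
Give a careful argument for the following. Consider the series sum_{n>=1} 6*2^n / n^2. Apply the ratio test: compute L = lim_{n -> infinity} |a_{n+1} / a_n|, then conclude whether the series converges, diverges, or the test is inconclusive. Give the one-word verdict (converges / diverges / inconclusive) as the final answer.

Let a_n denote the general term. Form the ratio a_{n+1}/a_n and simplify:
a_{n+1}/a_n = 2*n^2/(n + 1)^2
Take the limit as n -> infinity: L = 2.
Since L = 2 > 1 (or L = infinity), the ratio test implies the series diverges.

diverges


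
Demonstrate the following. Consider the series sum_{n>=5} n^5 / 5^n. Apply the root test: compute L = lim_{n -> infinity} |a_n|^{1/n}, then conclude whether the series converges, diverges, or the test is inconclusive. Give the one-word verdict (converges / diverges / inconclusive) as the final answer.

Let a_n denote the general term. Form |a_n|^(1/n) and simplify:
|a_n|^(1/n) = n^(5/n)/5
Take the limit as n -> infinity: L = 1/5.
Since L = 1/5 < 1, the root test implies convergence.

converges


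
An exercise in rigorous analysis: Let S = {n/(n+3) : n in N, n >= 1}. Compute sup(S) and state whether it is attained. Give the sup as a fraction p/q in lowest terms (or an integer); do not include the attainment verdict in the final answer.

Analysis:
- Values: 1/4, 2/5, 1/2, 4/7, ... strictly increasing.
- Minimum is 1/4 (n=1); inf = 1/4 (attained).
- n/(n+3) = 1 - 3/(n+3) -> 1 from below as n -> infinity, and never equals 1.
- So sup = 1 (not attained).
Conclusion: sup(S) = 1, not attained in S.

1


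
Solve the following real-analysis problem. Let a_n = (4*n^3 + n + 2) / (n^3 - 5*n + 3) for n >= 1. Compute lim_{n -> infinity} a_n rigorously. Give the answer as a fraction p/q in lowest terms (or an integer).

Divide numerator and denominator by n^3, the highest power:
numerator / n^3 = 4 + n^(-2) + 2/n^3
denominator / n^3 = 1 - 5/n^2 + 3/n^3
As n -> infinity, all terms of the form c/n^k (k >= 1) tend to 0.
So numerator / n^3 -> 4 and denominator / n^3 -> 1.
Therefore lim a_n = 4.

4


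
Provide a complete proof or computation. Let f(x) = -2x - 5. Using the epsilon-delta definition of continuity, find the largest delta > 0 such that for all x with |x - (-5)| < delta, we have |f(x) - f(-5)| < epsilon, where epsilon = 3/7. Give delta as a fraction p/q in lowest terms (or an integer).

We compute f(-5) = -2*(-5) - 5 = 5.
|f(x) - f(-5)| = |-2x - 5 - (5)| = |-2(x - (-5))| = 2|x - (-5)|.
We need 2|x - (-5)| < 3/7, i.e. |x - (-5)| < 3/7 / 2 = 3/14.
So any delta <= 3/14 works. Conversely, if delta > 3/14, then x = -5 + 3/14 satisfies |x - (-5)| = 3/14 < delta but |f(x) - f(-5)| = 2 * 3/14 = 3/7, which is not < 3/7; so no larger delta works.
Hence the largest such delta is 3/14.

3/14


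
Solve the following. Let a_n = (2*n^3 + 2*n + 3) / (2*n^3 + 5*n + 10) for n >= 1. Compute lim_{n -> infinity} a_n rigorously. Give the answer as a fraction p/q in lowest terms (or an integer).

Divide numerator and denominator by n^3, the highest power:
numerator / n^3 = 2 + 2/n^2 + 3/n^3
denominator / n^3 = 2 + 5/n^2 + 10/n^3
As n -> infinity, all terms of the form c/n^k (k >= 1) tend to 0.
So numerator / n^3 -> 2 and denominator / n^3 -> 2.
Therefore lim a_n = 1.

1


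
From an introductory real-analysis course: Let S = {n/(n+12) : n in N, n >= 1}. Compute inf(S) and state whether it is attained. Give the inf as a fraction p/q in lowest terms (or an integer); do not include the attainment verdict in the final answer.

Analysis:
- Values: 1/13, 1/7, 1/5, 1/4, ... strictly increasing.
- Minimum is 1/13 (n=1); inf = 1/13 (attained).
- n/(n+12) = 1 - 12/(n+12) -> 1 from below as n -> infinity, and never equals 1.
- So sup = 1 (not attained).
Conclusion: inf(S) = 1/13, attained in S.

1/13


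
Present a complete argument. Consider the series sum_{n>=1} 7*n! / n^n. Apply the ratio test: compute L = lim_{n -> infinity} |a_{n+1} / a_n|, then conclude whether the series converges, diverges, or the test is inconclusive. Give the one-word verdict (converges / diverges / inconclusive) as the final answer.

Let a_n denote the general term. Form the ratio a_{n+1}/a_n and simplify:
a_{n+1}/a_n = (n/(n + 1))^n
Take the limit as n -> infinity: L = exp(-1).
Since L = exp(-1) < 1, the ratio test implies the series converges.

converges


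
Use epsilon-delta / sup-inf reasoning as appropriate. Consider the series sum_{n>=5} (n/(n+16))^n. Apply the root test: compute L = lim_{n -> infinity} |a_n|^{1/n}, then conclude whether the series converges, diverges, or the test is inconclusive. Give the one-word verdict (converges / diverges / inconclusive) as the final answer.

Let a_n denote the general term. Form |a_n|^(1/n) and simplify:
|a_n|^(1/n) = n/(n + 16)
Take the limit as n -> infinity: L = 1.
Since L = 1, the root test is inconclusive. (In fact a_n = (n/(n+16))^n -> e^(-16) != 0, so the nth-term test shows divergence; but the root test itself gives no conclusion.)

inconclusive


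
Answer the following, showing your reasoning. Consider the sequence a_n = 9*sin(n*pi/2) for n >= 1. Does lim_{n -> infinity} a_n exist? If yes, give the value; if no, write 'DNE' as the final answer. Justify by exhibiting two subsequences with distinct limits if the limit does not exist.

Examine the behaviour of a_n along subsequences.
a_{4k+1} = 9*sin(pi/2 + 2k*pi) = 9 -> 9. a_{4k+3} = 9*sin(3pi/2 + 2k*pi) = -9 -> -9.
Since these two subsequential limits are 9 and -9, distinct, the full sequence cannot converge (a convergent sequence has all subsequences tending to the same limit). So lim a_n does not exist.

DNE


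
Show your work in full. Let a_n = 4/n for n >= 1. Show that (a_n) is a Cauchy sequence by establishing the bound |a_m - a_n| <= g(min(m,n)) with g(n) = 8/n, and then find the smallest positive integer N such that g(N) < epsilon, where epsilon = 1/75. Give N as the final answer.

For any m, n >= 1, by the triangle inequality:
|a_m - a_n| = |4/m - 4/n| <= 4*1/m + 4*1/n <= 8/min(m,n).
So g(n) = 8/n bounds the Cauchy difference. Since g(n) -> 0, (a_n) is Cauchy.
Now solve g(N) < 1/75: 8/N < 1/75 <=> N > 8 / (1/75) = 600.
The smallest integer strictly greater than 600 is N = 601.
Check: g(601) = 8/601 = 8/601 < 1/75; g(600) = 1/75 >= 1/75. So N = 601.

601


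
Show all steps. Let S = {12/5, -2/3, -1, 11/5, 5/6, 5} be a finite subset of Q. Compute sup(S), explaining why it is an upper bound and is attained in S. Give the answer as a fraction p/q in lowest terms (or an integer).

S is finite, so sup(S) = max(S).
Sorted decreasing:
5, 12/5, 11/5, 5/6, -2/3, -1
The extremum is 5.
For every x in S, x <= 5. And 5 is in S, so it is attained.
Therefore sup(S) = 5.

5


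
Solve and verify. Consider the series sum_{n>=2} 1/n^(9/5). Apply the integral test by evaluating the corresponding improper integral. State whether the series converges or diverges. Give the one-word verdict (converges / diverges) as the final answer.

Let f(x) = x^(-9/5). Then f is positive, continuous, and decreasing on [2, infinity), so the integral test applies.
Compute the improper integral int_{2}^infinity f(x) dx:
  antiderivative F(x) = -5/(4*x^(4/5)).
  As x -> infinity, F(x) -> 0 (since p = 9/5 > 1).
  So int = F(infinity) - F(2) = 0 - (-5*2^(1/5)/8) = 5*2^(1/5)/8.
  Finite, so by the integral test, the series converges.

converges


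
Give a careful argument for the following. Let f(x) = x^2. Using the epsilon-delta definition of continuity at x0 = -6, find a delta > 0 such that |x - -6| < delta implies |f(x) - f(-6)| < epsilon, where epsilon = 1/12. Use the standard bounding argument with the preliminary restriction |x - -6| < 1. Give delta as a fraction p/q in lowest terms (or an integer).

Factor: |x^2 - (-6)^2| = |x - -6| * |x + -6|.
Impose |x - -6| < 1 first. Then |x + -6| = |(x - -6) + 2*(-6)| <= |x - -6| + 2*|-6| < 1 + 12 = 13.
So |x^2 - (-6)^2| < delta * 13.
We need delta * 13 <= 1/12, i.e. delta <= 1/12/13 = 1/156.
Since 1/156 < 1, this is tighter than 1; take delta = 1/156.
So delta = 1/156 works.

1/156


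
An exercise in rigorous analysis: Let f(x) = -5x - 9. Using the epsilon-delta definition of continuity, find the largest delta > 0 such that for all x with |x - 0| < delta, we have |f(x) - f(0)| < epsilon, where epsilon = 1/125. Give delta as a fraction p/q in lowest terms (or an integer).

We compute f(0) = -5*(0) - 9 = -9.
|f(x) - f(0)| = |-5x - 9 - (-9)| = |-5(x - 0)| = 5|x - 0|.
We need 5|x - 0| < 1/125, i.e. |x - 0| < 1/125 / 5 = 1/625.
So any delta <= 1/625 works. Conversely, if delta > 1/625, then x = 0 + 1/625 satisfies |x - 0| = 1/625 < delta but |f(x) - f(0)| = 5 * 1/625 = 1/125, which is not < 1/125; so no larger delta works.
Hence the largest such delta is 1/625.

1/625


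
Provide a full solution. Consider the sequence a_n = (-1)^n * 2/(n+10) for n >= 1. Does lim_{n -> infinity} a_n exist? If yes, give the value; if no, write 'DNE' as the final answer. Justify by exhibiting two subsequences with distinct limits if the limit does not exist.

Examine the behaviour of a_n along subsequences.
Even-n subsequence a_{2k} = 2/(2k+10) -> 0. Odd-n subsequence a_{2k+1} = -2/(2k+11) -> 0. Both tend to 0, which suggests the limit is 0; verify directly.
|a_n - 0| = 2/(n+10) < 2/n for every n >= 1.
Given epsilon > 0, choose a positive integer N > 2/epsilon. Then for all n >= N, |a_n| < 2/n <= 2/N < epsilon.
So by the definition of the limit, lim a_n exists and equals 0.

0


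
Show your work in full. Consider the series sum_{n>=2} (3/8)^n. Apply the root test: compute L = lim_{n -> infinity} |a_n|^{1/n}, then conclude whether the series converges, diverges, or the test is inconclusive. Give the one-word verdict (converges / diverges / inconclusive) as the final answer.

Let a_n denote the general term. Form |a_n|^(1/n) and simplify:
|a_n|^(1/n) = 3/8
Take the limit as n -> infinity: L = 3/8.
Since L = 3/8 < 1, the root test implies convergence.

converges


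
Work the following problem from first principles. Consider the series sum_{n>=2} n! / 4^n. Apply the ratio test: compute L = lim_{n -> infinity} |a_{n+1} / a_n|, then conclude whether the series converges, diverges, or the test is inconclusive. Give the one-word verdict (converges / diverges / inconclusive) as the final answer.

Let a_n denote the general term. Form the ratio a_{n+1}/a_n and simplify:
a_{n+1}/a_n = n/4 + 1/4
Take the limit as n -> infinity: L = infinity.
Since L = infinity > 1 (or L = infinity), the ratio test implies the series diverges.

diverges


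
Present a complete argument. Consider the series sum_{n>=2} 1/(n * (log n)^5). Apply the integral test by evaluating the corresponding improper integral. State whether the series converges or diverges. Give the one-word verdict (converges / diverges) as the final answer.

Let f(x) = 1/(x*log(x)^5). Then f is positive, continuous, and decreasing on [2, infinity), so the integral test applies.
Compute the improper integral int_{2}^infinity f(x) dx:
  antiderivative F(x) = -1/(4*log(x)^4).
  F(x) -> 0 as x -> infinity.  int = 0 - F(2) = 1/(4*log(2)^4) < infinity. By the integral test, the series converges.

converges


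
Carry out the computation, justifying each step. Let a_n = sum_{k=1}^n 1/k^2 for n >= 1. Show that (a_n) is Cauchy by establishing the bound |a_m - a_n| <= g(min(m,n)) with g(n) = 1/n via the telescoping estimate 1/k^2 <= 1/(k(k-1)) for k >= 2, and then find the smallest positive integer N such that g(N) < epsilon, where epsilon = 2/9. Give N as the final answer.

For m > n >= 1: |a_m - a_n| = sum_{k=n+1}^m 1/k^2.
Use 1/k^2 <= 1/(k(k-1)) = 1/(k-1) - 1/k for k >= 2:
sum_{k=n+1}^m 1/k^2 <= sum_{k=n+1}^m (1/(k-1) - 1/k) = 1/n - 1/m <= 1/n.
By symmetry the same bound holds with n,m swapped, so |a_m - a_n| <= 1/min(m,n) = g(min(m,n)). Since g(n) -> 0, (a_n) is Cauchy.
Now solve g(N) < 2/9: 1/N < 2/9 <=> N > 1/(2/9) = 9/2.
The smallest integer strictly greater than 9/2 is N = 5.
Check: g(5) = 1/5 < 2/9; g(4) = 1/4 >= 2/9. So N = 5.

5


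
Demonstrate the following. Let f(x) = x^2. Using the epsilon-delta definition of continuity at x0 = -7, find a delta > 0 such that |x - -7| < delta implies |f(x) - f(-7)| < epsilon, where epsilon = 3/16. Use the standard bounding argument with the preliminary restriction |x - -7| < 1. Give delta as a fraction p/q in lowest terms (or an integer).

Factor: |x^2 - (-7)^2| = |x - -7| * |x + -7|.
Impose |x - -7| < 1 first. Then |x + -7| = |(x - -7) + 2*(-7)| <= |x - -7| + 2*|-7| < 1 + 14 = 15.
So |x^2 - (-7)^2| < delta * 15.
We need delta * 15 <= 3/16, i.e. delta <= 3/16/15 = 1/80.
Since 1/80 < 1, this is tighter than 1; take delta = 1/80.
So delta = 1/80 works.

1/80


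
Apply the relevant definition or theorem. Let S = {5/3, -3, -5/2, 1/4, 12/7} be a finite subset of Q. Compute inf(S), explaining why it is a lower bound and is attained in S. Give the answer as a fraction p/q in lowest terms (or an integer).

S is finite, so inf(S) = min(S).
Sorted increasing:
-3, -5/2, 1/4, 5/3, 12/7
The extremum is -3.
For every x in S, x >= -3. And -3 is in S, so it is attained.
Therefore inf(S) = -3.

-3


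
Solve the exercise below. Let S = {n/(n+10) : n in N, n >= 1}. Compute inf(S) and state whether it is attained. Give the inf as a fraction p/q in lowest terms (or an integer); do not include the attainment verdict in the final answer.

Analysis:
- Values: 1/11, 1/6, 3/13, 2/7, ... strictly increasing.
- Minimum is 1/11 (n=1); inf = 1/11 (attained).
- n/(n+10) = 1 - 10/(n+10) -> 1 from below as n -> infinity, and never equals 1.
- So sup = 1 (not attained).
Conclusion: inf(S) = 1/11, attained in S.

1/11


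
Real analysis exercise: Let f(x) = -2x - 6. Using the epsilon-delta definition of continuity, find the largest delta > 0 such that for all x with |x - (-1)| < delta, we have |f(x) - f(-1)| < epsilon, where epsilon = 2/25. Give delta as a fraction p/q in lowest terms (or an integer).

We compute f(-1) = -2*(-1) - 6 = -4.
|f(x) - f(-1)| = |-2x - 6 - (-4)| = |-2(x - (-1))| = 2|x - (-1)|.
We need 2|x - (-1)| < 2/25, i.e. |x - (-1)| < 2/25 / 2 = 1/25.
So any delta <= 1/25 works. Conversely, if delta > 1/25, then x = -1 + 1/25 satisfies |x - (-1)| = 1/25 < delta but |f(x) - f(-1)| = 2 * 1/25 = 2/25, which is not < 2/25; so no larger delta works.
Hence the largest such delta is 1/25.

1/25


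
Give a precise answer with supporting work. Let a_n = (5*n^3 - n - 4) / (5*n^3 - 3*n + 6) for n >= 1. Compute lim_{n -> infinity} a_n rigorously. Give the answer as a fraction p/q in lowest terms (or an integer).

Divide numerator and denominator by n^3, the highest power:
numerator / n^3 = 5 - 1/n^2 - 4/n^3
denominator / n^3 = 5 - 3/n^2 + 6/n^3
As n -> infinity, all terms of the form c/n^k (k >= 1) tend to 0.
So numerator / n^3 -> 5 and denominator / n^3 -> 5.
Therefore lim a_n = 1.

1


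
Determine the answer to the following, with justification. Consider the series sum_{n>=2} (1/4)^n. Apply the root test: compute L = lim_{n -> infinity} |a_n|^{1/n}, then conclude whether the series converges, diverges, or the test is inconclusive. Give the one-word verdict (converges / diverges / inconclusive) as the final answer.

Let a_n denote the general term. Form |a_n|^(1/n) and simplify:
|a_n|^(1/n) = 1/4
Take the limit as n -> infinity: L = 1/4.
Since L = 1/4 < 1, the root test implies convergence.

converges


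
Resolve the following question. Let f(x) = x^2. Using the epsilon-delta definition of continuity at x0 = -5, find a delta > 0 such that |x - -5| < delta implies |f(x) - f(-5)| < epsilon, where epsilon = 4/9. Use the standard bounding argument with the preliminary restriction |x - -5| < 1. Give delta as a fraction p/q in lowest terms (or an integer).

Factor: |x^2 - (-5)^2| = |x - -5| * |x + -5|.
Impose |x - -5| < 1 first. Then |x + -5| = |(x - -5) + 2*(-5)| <= |x - -5| + 2*|-5| < 1 + 10 = 11.
So |x^2 - (-5)^2| < delta * 11.
We need delta * 11 <= 4/9, i.e. delta <= 4/9/11 = 4/99.
Since 4/99 < 1, this is tighter than 1; take delta = 4/99.
So delta = 4/99 works.

4/99


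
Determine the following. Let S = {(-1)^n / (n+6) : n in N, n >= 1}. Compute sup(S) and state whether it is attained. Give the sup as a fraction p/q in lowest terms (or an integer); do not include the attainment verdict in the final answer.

Analysis:
- Values: -1/7, 1/8, -1/9, 1/10, -1/11, ...
- Positive terms (even n): 1/(2+6), 1/(4+6), ... decreasing -> max = 1/8 (n=2).
- Negative terms (odd n): -1/(1+6), -1/(3+6), ... increasing -> min = -1/7 (n=1).
- So sup = 1/8 (attained at n=2); inf = -1/7 (attained at n=1).
Conclusion: sup(S) = 1/8, attained in S.

1/8


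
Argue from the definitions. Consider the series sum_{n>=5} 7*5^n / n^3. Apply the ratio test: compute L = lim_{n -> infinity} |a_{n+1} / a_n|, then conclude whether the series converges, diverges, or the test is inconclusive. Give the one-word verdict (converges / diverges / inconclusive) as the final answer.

Let a_n denote the general term. Form the ratio a_{n+1}/a_n and simplify:
a_{n+1}/a_n = 5*n^3/(n + 1)^3
Take the limit as n -> infinity: L = 5.
Since L = 5 > 1 (or L = infinity), the ratio test implies the series diverges.

diverges


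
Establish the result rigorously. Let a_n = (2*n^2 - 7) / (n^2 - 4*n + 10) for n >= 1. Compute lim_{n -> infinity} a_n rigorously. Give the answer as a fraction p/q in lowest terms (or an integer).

Divide numerator and denominator by n^2, the highest power:
numerator / n^2 = 2 - 7/n^2
denominator / n^2 = 1 - 4/n + 10/n^2
As n -> infinity, all terms of the form c/n^k (k >= 1) tend to 0.
So numerator / n^2 -> 2 and denominator / n^2 -> 1.
Therefore lim a_n = 2.

2


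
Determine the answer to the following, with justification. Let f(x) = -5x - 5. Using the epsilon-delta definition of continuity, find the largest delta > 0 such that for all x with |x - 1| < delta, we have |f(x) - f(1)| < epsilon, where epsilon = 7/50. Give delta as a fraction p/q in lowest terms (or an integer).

We compute f(1) = -5*(1) - 5 = -10.
|f(x) - f(1)| = |-5x - 5 - (-10)| = |-5(x - 1)| = 5|x - 1|.
We need 5|x - 1| < 7/50, i.e. |x - 1| < 7/50 / 5 = 7/250.
So any delta <= 7/250 works. Conversely, if delta > 7/250, then x = 1 + 7/250 satisfies |x - 1| = 7/250 < delta but |f(x) - f(1)| = 5 * 7/250 = 7/50, which is not < 7/50; so no larger delta works.
Hence the largest such delta is 7/250.

7/250


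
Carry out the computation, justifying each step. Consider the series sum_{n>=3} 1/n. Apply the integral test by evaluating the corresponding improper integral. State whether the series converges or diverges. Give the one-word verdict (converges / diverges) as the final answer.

Let f(x) = 1/x. Then f is positive, continuous, and decreasing on [3, infinity), so the integral test applies.
Compute the improper integral int_{3}^infinity f(x) dx:
  antiderivative F(x) = log(x).
  As x -> infinity, log(x) -> infinity.
  So int = infinity - log(3) = infinity. By the integral test, the series diverges.

diverges


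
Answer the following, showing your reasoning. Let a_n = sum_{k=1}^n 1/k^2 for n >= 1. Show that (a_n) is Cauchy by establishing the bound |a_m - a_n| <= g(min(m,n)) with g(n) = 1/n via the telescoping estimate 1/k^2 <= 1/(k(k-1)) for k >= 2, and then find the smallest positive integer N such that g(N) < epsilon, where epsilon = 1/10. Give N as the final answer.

For m > n >= 1: |a_m - a_n| = sum_{k=n+1}^m 1/k^2.
Use 1/k^2 <= 1/(k(k-1)) = 1/(k-1) - 1/k for k >= 2:
sum_{k=n+1}^m 1/k^2 <= sum_{k=n+1}^m (1/(k-1) - 1/k) = 1/n - 1/m <= 1/n.
By symmetry the same bound holds with n,m swapped, so |a_m - a_n| <= 1/min(m,n) = g(min(m,n)). Since g(n) -> 0, (a_n) is Cauchy.
Now solve g(N) < 1/10: 1/N < 1/10 <=> N > 1/(1/10) = 10.
The smallest integer strictly greater than 10 is N = 11.
Check: g(11) = 1/11 < 1/10; g(10) = 1/10 >= 1/10. So N = 11.

11


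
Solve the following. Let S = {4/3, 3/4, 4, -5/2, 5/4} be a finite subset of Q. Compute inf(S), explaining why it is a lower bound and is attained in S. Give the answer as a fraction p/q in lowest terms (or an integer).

S is finite, so inf(S) = min(S).
Sorted increasing:
-5/2, 3/4, 5/4, 4/3, 4
The extremum is -5/2.
For every x in S, x >= -5/2. And -5/2 is in S, so it is attained.
Therefore inf(S) = -5/2.

-5/2


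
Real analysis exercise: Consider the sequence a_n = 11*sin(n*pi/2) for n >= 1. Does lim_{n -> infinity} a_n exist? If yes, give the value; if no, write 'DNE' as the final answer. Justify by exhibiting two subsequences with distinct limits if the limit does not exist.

Examine the behaviour of a_n along subsequences.
a_{4k+1} = 11*sin(pi/2 + 2k*pi) = 11 -> 11. a_{4k+3} = 11*sin(3pi/2 + 2k*pi) = -11 -> -11.
Since these two subsequential limits are 11 and -11, distinct, the full sequence cannot converge (a convergent sequence has all subsequences tending to the same limit). So lim a_n does not exist.

DNE


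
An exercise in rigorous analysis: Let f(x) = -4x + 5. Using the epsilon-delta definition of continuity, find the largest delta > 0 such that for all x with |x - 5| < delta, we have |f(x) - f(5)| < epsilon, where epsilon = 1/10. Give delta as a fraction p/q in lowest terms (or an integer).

We compute f(5) = -4*(5) + 5 = -15.
|f(x) - f(5)| = |-4x + 5 - (-15)| = |-4(x - 5)| = 4|x - 5|.
We need 4|x - 5| < 1/10, i.e. |x - 5| < 1/10 / 4 = 1/40.
So any delta <= 1/40 works. Conversely, if delta > 1/40, then x = 5 + 1/40 satisfies |x - 5| = 1/40 < delta but |f(x) - f(5)| = 4 * 1/40 = 1/10, which is not < 1/10; so no larger delta works.
Hence the largest such delta is 1/40.

1/40


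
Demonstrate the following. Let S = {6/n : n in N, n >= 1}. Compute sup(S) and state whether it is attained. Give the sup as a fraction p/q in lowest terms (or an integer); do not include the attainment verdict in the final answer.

Analysis:
- Values: 6, 3, 2, 3/2, ... strictly decreasing.
- The maximum is 6 (n=1); sup = 6 (attained).
- The set is bounded below by 0; 6/n -> 0 so 0 is the greatest lower bound.
- 0 is not in the set, so inf = 0 is not attained.
Conclusion: sup(S) = 6, attained in S.

6


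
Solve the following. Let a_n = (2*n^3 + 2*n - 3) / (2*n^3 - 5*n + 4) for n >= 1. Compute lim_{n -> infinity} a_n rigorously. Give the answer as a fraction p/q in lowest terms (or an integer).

Divide numerator and denominator by n^3, the highest power:
numerator / n^3 = 2 + 2/n^2 - 3/n^3
denominator / n^3 = 2 - 5/n^2 + 4/n^3
As n -> infinity, all terms of the form c/n^k (k >= 1) tend to 0.
So numerator / n^3 -> 2 and denominator / n^3 -> 2.
Therefore lim a_n = 1.

1


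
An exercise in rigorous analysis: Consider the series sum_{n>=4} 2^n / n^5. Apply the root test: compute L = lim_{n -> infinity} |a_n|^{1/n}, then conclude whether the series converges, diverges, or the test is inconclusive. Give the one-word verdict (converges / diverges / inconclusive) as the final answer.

Let a_n denote the general term. Form |a_n|^(1/n) and simplify:
|a_n|^(1/n) = 2/n^(5/n)
Take the limit as n -> infinity: L = 2.
Since L = 2 > 1, the root test implies divergence.

diverges


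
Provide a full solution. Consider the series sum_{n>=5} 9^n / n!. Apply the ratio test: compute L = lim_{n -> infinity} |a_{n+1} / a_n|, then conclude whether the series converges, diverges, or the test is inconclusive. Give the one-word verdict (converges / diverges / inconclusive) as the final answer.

Let a_n denote the general term. Form the ratio a_{n+1}/a_n and simplify:
a_{n+1}/a_n = 9/(n + 1)
Take the limit as n -> infinity: L = 0.
Since L = 0 < 1, the ratio test implies the series converges.

converges


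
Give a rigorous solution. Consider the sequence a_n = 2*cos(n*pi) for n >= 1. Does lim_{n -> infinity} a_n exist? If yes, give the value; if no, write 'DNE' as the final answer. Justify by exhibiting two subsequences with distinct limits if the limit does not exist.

Examine the behaviour of a_n along subsequences.
cos(n*pi) = (-1)^n, so a_n = 2*(-1)^n. a_{2k} = 2 -> 2. a_{2k+1} = -2 -> -2.
Since these two subsequential limits are 2 and -2, distinct, the full sequence cannot converge (a convergent sequence has all subsequences tending to the same limit). So lim a_n does not exist.

DNE


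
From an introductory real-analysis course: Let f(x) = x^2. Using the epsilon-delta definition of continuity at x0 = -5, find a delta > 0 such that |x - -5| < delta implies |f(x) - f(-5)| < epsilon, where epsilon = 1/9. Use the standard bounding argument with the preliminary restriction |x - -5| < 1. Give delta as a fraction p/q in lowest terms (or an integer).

Factor: |x^2 - (-5)^2| = |x - -5| * |x + -5|.
Impose |x - -5| < 1 first. Then |x + -5| = |(x - -5) + 2*(-5)| <= |x - -5| + 2*|-5| < 1 + 10 = 11.
So |x^2 - (-5)^2| < delta * 11.
We need delta * 11 <= 1/9, i.e. delta <= 1/9/11 = 1/99.
Since 1/99 < 1, this is tighter than 1; take delta = 1/99.
So delta = 1/99 works.

1/99


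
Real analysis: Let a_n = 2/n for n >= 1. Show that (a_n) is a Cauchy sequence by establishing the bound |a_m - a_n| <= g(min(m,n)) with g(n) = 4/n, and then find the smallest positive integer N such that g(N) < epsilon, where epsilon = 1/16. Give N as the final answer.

For any m, n >= 1, by the triangle inequality:
|a_m - a_n| = |2/m - 2/n| <= 2*1/m + 2*1/n <= 4/min(m,n).
So g(n) = 4/n bounds the Cauchy difference. Since g(n) -> 0, (a_n) is Cauchy.
Now solve g(N) < 1/16: 4/N < 1/16 <=> N > 4 / (1/16) = 64.
The smallest integer strictly greater than 64 is N = 65.
Check: g(65) = 4/65 = 4/65 < 1/16; g(64) = 1/16 >= 1/16. So N = 65.

65


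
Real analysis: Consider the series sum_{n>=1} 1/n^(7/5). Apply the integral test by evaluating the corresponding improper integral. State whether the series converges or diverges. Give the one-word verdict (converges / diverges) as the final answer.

Let f(x) = x^(-7/5). Then f is positive, continuous, and decreasing on [1, infinity), so the integral test applies.
Compute the improper integral int_{1}^infinity f(x) dx:
  antiderivative F(x) = -5/(2*x^(2/5)).
  As x -> infinity, F(x) -> 0 (since p = 7/5 > 1).
  So int = F(infinity) - F(1) = 0 - (-5/2) = 5/2.
  Finite, so by the integral test, the series converges.

converges


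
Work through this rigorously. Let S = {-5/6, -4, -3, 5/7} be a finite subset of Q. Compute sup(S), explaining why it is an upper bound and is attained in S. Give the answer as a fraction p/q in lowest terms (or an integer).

S is finite, so sup(S) = max(S).
Sorted decreasing:
5/7, -5/6, -3, -4
The extremum is 5/7.
For every x in S, x <= 5/7. And 5/7 is in S, so it is attained.
Therefore sup(S) = 5/7.

5/7


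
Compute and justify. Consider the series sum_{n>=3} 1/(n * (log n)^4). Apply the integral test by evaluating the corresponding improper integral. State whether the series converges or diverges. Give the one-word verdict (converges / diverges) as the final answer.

Let f(x) = 1/(x*log(x)^4). Then f is positive, continuous, and decreasing on [3, infinity), so the integral test applies.
Compute the improper integral int_{3}^infinity f(x) dx:
  antiderivative F(x) = -1/(3*log(x)^3).
  F(x) -> 0 as x -> infinity.  int = 0 - F(3) = 1/(3*log(3)^3) < infinity. By the integral test, the series converges.

converges


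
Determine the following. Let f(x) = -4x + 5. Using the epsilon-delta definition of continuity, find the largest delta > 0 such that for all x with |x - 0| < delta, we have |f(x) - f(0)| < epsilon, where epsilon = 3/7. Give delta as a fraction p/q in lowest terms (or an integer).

We compute f(0) = -4*(0) + 5 = 5.
|f(x) - f(0)| = |-4x + 5 - (5)| = |-4(x - 0)| = 4|x - 0|.
We need 4|x - 0| < 3/7, i.e. |x - 0| < 3/7 / 4 = 3/28.
So any delta <= 3/28 works. Conversely, if delta > 3/28, then x = 0 + 3/28 satisfies |x - 0| = 3/28 < delta but |f(x) - f(0)| = 4 * 3/28 = 3/7, which is not < 3/7; so no larger delta works.
Hence the largest such delta is 3/28.

3/28


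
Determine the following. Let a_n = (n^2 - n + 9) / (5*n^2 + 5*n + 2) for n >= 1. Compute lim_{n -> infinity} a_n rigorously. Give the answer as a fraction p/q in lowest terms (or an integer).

Divide numerator and denominator by n^2, the highest power:
numerator / n^2 = 1 - 1/n + 9/n^2
denominator / n^2 = 5 + 5/n + 2/n^2
As n -> infinity, all terms of the form c/n^k (k >= 1) tend to 0.
So numerator / n^2 -> 1 and denominator / n^2 -> 5.
Therefore lim a_n = 1/5.

1/5


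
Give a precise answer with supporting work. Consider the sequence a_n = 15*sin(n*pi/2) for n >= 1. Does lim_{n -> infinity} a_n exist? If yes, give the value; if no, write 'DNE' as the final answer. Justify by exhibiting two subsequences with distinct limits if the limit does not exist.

Examine the behaviour of a_n along subsequences.
a_{4k+1} = 15*sin(pi/2 + 2k*pi) = 15 -> 15. a_{4k+3} = 15*sin(3pi/2 + 2k*pi) = -15 -> -15.
Since these two subsequential limits are 15 and -15, distinct, the full sequence cannot converge (a convergent sequence has all subsequences tending to the same limit). So lim a_n does not exist.

DNE


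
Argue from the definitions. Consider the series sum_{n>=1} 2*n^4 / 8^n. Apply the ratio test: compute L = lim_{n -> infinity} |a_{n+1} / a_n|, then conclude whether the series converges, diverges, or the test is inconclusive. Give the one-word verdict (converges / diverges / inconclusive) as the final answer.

Let a_n denote the general term. Form the ratio a_{n+1}/a_n and simplify:
a_{n+1}/a_n = (n + 1)^4/(8*n^4)
Take the limit as n -> infinity: L = 1/8.
Since L = 1/8 < 1, the ratio test implies the series converges.

converges


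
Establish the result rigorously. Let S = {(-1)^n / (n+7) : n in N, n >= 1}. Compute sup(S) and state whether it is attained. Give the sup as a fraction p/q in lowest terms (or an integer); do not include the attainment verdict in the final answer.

Analysis:
- Values: -1/8, 1/9, -1/10, 1/11, -1/12, ...
- Positive terms (even n): 1/(2+7), 1/(4+7), ... decreasing -> max = 1/9 (n=2).
- Negative terms (odd n): -1/(1+7), -1/(3+7), ... increasing -> min = -1/8 (n=1).
- So sup = 1/9 (attained at n=2); inf = -1/8 (attained at n=1).
Conclusion: sup(S) = 1/9, attained in S.

1/9


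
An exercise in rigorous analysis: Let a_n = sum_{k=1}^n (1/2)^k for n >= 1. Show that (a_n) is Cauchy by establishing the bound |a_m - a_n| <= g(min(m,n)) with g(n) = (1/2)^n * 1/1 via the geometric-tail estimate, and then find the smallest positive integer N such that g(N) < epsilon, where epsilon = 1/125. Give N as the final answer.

For m > n >= 1: |a_m - a_n| = sum_{k=n+1}^m (1/2)^k < sum_{k=n+1}^infinity (1/2)^k = (1/2)^(n+1) / (1 - 1/2) = (1/2)^n * (1/2) * (2/1) = (1/2)^n * 1/1.
So g(n) = (1/2)^n / 1. Since g(n) -> 0, (a_n) is Cauchy.
Now solve g(N) < 1/125: (1/2)^N / 1 < 1/125 <=> 2^N > 1 / (1 * 1/125) = 125.
Check powers of 2: 2^6 = 64 <= 125, 2^7 = 128 > 125.
So the smallest such N is 7. Check: g(7) = 1/(1 * 128) = 1/128 < 1/125.

7


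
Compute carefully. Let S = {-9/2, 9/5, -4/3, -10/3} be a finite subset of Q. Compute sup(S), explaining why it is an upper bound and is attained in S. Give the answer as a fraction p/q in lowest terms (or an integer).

S is finite, so sup(S) = max(S).
Sorted decreasing:
9/5, -4/3, -10/3, -9/2
The extremum is 9/5.
For every x in S, x <= 9/5. And 9/5 is in S, so it is attained.
Therefore sup(S) = 9/5.

9/5


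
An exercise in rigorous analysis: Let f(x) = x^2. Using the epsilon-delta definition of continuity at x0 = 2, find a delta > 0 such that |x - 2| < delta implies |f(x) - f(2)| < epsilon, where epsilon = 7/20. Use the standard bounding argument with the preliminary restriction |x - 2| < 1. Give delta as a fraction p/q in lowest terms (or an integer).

Factor: |x^2 - (2)^2| = |x - 2| * |x + 2|.
Impose |x - 2| < 1 first. Then |x + 2| = |(x - 2) + 2*(2)| <= |x - 2| + 2*|2| < 1 + 4 = 5.
So |x^2 - (2)^2| < delta * 5.
We need delta * 5 <= 7/20, i.e. delta <= 7/20/5 = 7/100.
Since 7/100 < 1, this is tighter than 1; take delta = 7/100.
So delta = 7/100 works.

7/100


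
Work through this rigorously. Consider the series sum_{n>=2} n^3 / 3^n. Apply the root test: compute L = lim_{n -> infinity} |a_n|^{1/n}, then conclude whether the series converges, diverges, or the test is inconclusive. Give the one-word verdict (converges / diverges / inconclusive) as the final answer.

Let a_n denote the general term. Form |a_n|^(1/n) and simplify:
|a_n|^(1/n) = n^(3/n)/3
Take the limit as n -> infinity: L = 1/3.
Since L = 1/3 < 1, the root test implies convergence.

converges


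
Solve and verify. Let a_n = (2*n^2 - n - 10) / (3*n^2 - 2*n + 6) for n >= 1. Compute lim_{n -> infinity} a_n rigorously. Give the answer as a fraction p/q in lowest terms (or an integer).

Divide numerator and denominator by n^2, the highest power:
numerator / n^2 = 2 - 1/n - 10/n^2
denominator / n^2 = 3 - 2/n + 6/n^2
As n -> infinity, all terms of the form c/n^k (k >= 1) tend to 0.
So numerator / n^2 -> 2 and denominator / n^2 -> 3.
Therefore lim a_n = 2/3.

2/3


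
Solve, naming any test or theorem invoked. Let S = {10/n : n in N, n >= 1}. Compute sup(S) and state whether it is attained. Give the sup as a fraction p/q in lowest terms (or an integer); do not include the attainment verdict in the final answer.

Analysis:
- Values: 10, 5, 10/3, 5/2, ... strictly decreasing.
- The maximum is 10 (n=1); sup = 10 (attained).
- The set is bounded below by 0; 10/n -> 0 so 0 is the greatest lower bound.
- 0 is not in the set, so inf = 0 is not attained.
Conclusion: sup(S) = 10, attained in S.

10


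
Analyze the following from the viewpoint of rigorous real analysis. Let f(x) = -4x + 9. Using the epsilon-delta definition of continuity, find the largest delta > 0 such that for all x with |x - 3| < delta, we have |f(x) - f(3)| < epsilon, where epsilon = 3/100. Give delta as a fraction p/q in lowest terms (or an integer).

We compute f(3) = -4*(3) + 9 = -3.
|f(x) - f(3)| = |-4x + 9 - (-3)| = |-4(x - 3)| = 4|x - 3|.
We need 4|x - 3| < 3/100, i.e. |x - 3| < 3/100 / 4 = 3/400.
So any delta <= 3/400 works. Conversely, if delta > 3/400, then x = 3 + 3/400 satisfies |x - 3| = 3/400 < delta but |f(x) - f(3)| = 4 * 3/400 = 3/100, which is not < 3/100; so no larger delta works.
Hence the largest such delta is 3/400.

3/400


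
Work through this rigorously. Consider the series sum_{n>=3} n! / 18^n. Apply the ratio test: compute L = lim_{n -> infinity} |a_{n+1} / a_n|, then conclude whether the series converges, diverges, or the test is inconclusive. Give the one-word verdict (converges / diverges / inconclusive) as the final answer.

Let a_n denote the general term. Form the ratio a_{n+1}/a_n and simplify:
a_{n+1}/a_n = n/18 + 1/18
Take the limit as n -> infinity: L = infinity.
Since L = infinity > 1 (or L = infinity), the ratio test implies the series diverges.

diverges


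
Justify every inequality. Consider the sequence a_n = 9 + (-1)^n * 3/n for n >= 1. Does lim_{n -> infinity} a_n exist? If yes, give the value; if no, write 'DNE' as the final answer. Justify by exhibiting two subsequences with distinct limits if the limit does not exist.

Examine the behaviour of a_n along subsequences.
Even-n subsequence a_{2k} = 9 + 3/(2k) -> 9. Odd-n subsequence a_{2k+1} = 9 - 3/(2k+1) -> 9. Both tend to 9, which suggests the limit is 9; verify directly.
|a_n - 9| = |(-1)^n * 3/n| = 3/n for every n >= 1.
Given epsilon > 0, choose a positive integer N > 3/epsilon. Then for all n >= N, |a_n - 9| = 3/n <= 3/N < epsilon.
So by the definition of the limit, lim a_n exists and equals 9.

9


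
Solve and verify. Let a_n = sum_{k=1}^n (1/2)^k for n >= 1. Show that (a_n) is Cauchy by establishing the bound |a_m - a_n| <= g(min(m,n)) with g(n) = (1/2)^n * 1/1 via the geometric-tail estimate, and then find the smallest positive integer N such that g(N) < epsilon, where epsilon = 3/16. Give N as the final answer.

For m > n >= 1: |a_m - a_n| = sum_{k=n+1}^m (1/2)^k < sum_{k=n+1}^infinity (1/2)^k = (1/2)^(n+1) / (1 - 1/2) = (1/2)^n * (1/2) * (2/1) = (1/2)^n * 1/1.
So g(n) = (1/2)^n / 1. Since g(n) -> 0, (a_n) is Cauchy.
Now solve g(N) < 3/16: (1/2)^N / 1 < 3/16 <=> 2^N > 1 / (1 * 3/16) = 16/3.
Check powers of 2: 2^2 = 4 <= 16/3, 2^3 = 8 > 16/3.
So the smallest such N is 3. Check: g(3) = 1/(1 * 8) = 1/8 < 3/16.

3


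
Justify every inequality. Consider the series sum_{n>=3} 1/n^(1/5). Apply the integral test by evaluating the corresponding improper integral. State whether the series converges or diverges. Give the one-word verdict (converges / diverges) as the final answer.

Let f(x) = x^(-1/5). Then f is positive, continuous, and decreasing on [3, infinity), so the integral test applies.
Compute the improper integral int_{3}^infinity f(x) dx:
  antiderivative F(x) = 5*x^(4/5)/4.
  As x -> infinity, F(x) -> infinity (since p = 1/5 < 1).
  So the integral diverges. By the integral test, the series diverges.

diverges


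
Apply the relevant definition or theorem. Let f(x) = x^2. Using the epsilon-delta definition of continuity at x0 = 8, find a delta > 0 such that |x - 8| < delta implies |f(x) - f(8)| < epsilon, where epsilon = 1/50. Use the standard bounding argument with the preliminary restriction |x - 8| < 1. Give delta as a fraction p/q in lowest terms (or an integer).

Factor: |x^2 - (8)^2| = |x - 8| * |x + 8|.
Impose |x - 8| < 1 first. Then |x + 8| = |(x - 8) + 2*(8)| <= |x - 8| + 2*|8| < 1 + 16 = 17.
So |x^2 - (8)^2| < delta * 17.
We need delta * 17 <= 1/50, i.e. delta <= 1/50/17 = 1/850.
Since 1/850 < 1, this is tighter than 1; take delta = 1/850.
So delta = 1/850 works.

1/850
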